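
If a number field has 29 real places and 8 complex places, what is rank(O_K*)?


By Dirichlet's unit theorem:
rank = r1 + r2 - 1
= 29 + 8 - 1
= 36

36


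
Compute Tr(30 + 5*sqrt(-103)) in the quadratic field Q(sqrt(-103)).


Tr(a + b*sqrt(d)) = (a + b*sqrt(d)) + (a - b*sqrt(d)) = 2a
= 2 * (30)
= 60

60


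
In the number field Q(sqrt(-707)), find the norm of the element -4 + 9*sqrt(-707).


N(a + b*sqrt(d)) = a^2 - d*b^2
= (-4)^2 - (-707)*(9)^2
= 16 + 57267
= 57283

57283


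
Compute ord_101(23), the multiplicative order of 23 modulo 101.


We want ord_101(23), the smallest k >= 1 with 23^k = 1 mod 101.
n = 101 = 101, phi(101) = 100; the order divides phi(n).
Divisors of 100: 1, 2, 4, 5, 10, 20, 25, 50, 100
Repeated squaring mod 101: 23^1 = 23, 23^2 = 24, 23^4 = 71, 23^8 = 92, 23^16 = 81, 23^32 = 97, 23^64 = 16
Test divisors in increasing order:
  k=1: 23^1 = 23 mod 101
  k=2: 23^2 = 24 mod 101
  k=4: 23^4 = 71 mod 101
  k=5: 23^5 = 71 * 23 = 17 mod 101
  k=10: 23^10 = 92 * 24 = 87 mod 101
  k=20: 23^20 = 81 * 71 = 95 mod 101
  k=25: 23^25 = 81 * 92 * 23 = 100 mod 101
  k=50: 23^50 = 97 * 81 * 24 = 1 mod 101  <- first divisor giving 1
Order = 50

50


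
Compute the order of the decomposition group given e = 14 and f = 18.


|D_P| = e * f
= 14 * 18
= 252

252


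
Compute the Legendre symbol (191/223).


p = 223 is prime, so compute (191/223) with the reciprocity algorithm (Jacobi-symbol steps: pull out 2s via (2/n), flip via reciprocity, reduce):
  reciprocity: (191/223) -> -(223/191)
  reduce: (32/191)
  pull out 2: (2/191) = +1  (since 191 mod 8 = 7)
  pull out 2: (2/191) = +1  (since 191 mod 8 = 7)
  pull out 2: (2/191) = +1  (since 191 mod 8 = 7)
  pull out 2: (2/191) = +1  (since 191 mod 8 = 7)
  pull out 2: (2/191) = +1  (since 191 mod 8 = 7)
  (1/191) = 1
Product of signs = -1
(191/223) = -1

-1


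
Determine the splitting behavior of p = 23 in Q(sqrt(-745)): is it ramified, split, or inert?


K = Q(sqrt(-745)). Since d mod 4 = 3, disc(K) = -2980.
Check p | disc: -2980 mod 23 = 10.
p does not divide disc. Compute Legendre symbol (d/p):
14^((23-1)/2) mod 23 = -1
(d/p) = -1, so p is inert: (p) stays prime with e=1, f=2, g=1.
Therefore p is inert.

inert


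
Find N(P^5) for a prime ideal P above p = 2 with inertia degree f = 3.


N(P^a) = p^(a*f)
= 2^(5*3)
= 2^15
= 32768

32768


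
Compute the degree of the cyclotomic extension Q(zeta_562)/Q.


The degree equals Euler's totient phi(562).
562 = 2 * 281
phi(562) = 280

280


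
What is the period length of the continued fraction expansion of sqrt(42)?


Run the CF algorithm for sqrt(42).
a_0 = floor(sqrt(42)) = 6; set m_0=0, q_0=1.
Recurrence: m' = q*a - m,  q' = (d - m'^2)/q,  a' = floor((a_0 + m')/q').
  step 1: m=6, q=6, a=2
  step 2: m=6, q=1, a=12
a_2 = 2*a_0 = 12, so the period closes here.
sqrt(42) = [6; 2, 12]
Period length = 2

2


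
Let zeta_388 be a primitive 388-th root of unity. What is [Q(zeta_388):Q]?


The degree equals Euler's totient phi(388).
388 = 2^2 * 97
phi(388) = 192

192


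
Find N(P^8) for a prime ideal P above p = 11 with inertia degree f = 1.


N(P^a) = p^(a*f)
= 11^(8*1)
= 11^8
= 214358881

214358881


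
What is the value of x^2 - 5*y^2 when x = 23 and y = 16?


x^2 - d*y^2
= 23^2 - 5*16^2
= 529 - 1280
= -751

-751


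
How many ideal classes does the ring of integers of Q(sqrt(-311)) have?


K = Q(sqrt(-311)). d mod 4 = 1, so D = disc(K) = d = -311
h(K) equals the number of primitive reduced positive-definite forms (a, b, c) = a*x^2 + b*x*y + c*y^2 with b^2 - 4ac = D,
where reduced means |b| <= a <= c, with b >= 0 whenever |b| = a or a = c, and primitive means gcd(a, b, c) = 1.
Reduced forces 3a^2 <= |D| = 311, so 1 <= a <= 10; b must have the parity of D, and c = (b^2 - D)/(4a) must be an integer >= a.
Enumerate a = 1..10, b in [-a, a]:
  a=1: (1, 1, 78)  [1]
  a=2: (2, -1, 39), (2, 1, 39)  [2]
  a=3: (3, -1, 26), (3, 1, 26)  [2]
  a=4: (4, -3, 20), (4, 3, 20)  [2]
  a=5: (5, -3, 16), (5, 3, 16)  [2]
  a=6: (6, -5, 14), (6, -1, 13), (6, 1, 13), (6, 5, 14)  [4]
  a=7: (7, -5, 12), (7, 5, 12)  [2]
  a=8: (8, -3, 10), (8, 3, 10)  [2]
  a=9: (9, -7, 10), (9, 7, 10)  [2]
  a=10: none
Total reduced forms: 1 + 2 + 2 + 2 + 2 + 4 + 2 + 2 + 2 = 19
h = 19

19


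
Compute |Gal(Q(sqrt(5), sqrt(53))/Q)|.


The 2 square roots of distinct primes are multiplicatively independent over Q,
so [K:Q] = 2^2 and Gal(K/Q) is isomorphic to (Z/2Z)^2.
|Gal| = 2^2 = 4

4


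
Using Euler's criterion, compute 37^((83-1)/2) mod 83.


p = 83 is prime and the exponent is (p-1)/2 = 41, so by Euler's criterion 37^41 = (37/83) = +1 or -1 mod 83.
Compute by square-and-multiply:
  41 = 32 + 8 + 1 (binary 101001)
  Repeated squaring mod 83: 37^1 = 37, 37^2 = 41, 37^4 = 21, 37^8 = 26, 37^16 = 12, 37^32 = 61
  37^41 = 37^32 * 37^8 * 37^1 = 61 * 26 * 37 mod 83
    61 * 26 = 1586 = 9 mod 83
    9 * 37 = 333 = 1 mod 83
  37^41 = 1 mod 83
Result 1: 37 is a quadratic residue mod 83.
37^41 mod 83 = 1

1


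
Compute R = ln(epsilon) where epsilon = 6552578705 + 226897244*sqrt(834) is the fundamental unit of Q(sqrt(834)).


epsilon = 6552578705 + 226897244*sqrt(834)
= 1.3105e+10
R = ln(1.3105e+10)
= 23.2963

23.2963


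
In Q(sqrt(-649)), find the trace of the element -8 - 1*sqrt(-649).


Tr(a + b*sqrt(d)) = (a + b*sqrt(d)) + (a - b*sqrt(d)) = 2a
= 2 * (-8)
= -16

-16


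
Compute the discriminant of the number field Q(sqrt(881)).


For K = Q(sqrt(d)) with d squarefree: disc(K) = d if d = 1 mod 4, and disc(K) = 4d if d = 2 or 3 mod 4.
Here d = 881, and d mod 4 = 1.
d = 1 mod 4 (O_K = Z[(1+sqrt(d))/2]), so disc(K) = d = 881

881


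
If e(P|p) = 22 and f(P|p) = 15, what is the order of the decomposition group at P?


|D_P| = e * f
= 22 * 15
= 330

330


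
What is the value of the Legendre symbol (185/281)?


p = 281 is prime, so compute (185/281) with the reciprocity algorithm (Jacobi-symbol steps: pull out 2s via (2/n), flip via reciprocity, reduce):
  reciprocity: (185/281) -> +(281/185)
  reduce: (96/185)
  pull out 2: (2/185) = +1  (since 185 mod 8 = 1)
  pull out 2: (2/185) = +1  (since 185 mod 8 = 1)
  pull out 2: (2/185) = +1  (since 185 mod 8 = 1)
  pull out 2: (2/185) = +1  (since 185 mod 8 = 1)
  pull out 2: (2/185) = +1  (since 185 mod 8 = 1)
  reciprocity: (3/185) -> +(185/3)
  reduce: (2/3)
  pull out 2: (2/3) = -1  (since 3 mod 8 = 3)
  (1/3) = 1
Product of signs = -1
(185/281) = -1

-1


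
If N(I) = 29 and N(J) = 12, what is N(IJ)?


N(IJ) = N(I) * N(J)
= 29 * 12
= 348

348


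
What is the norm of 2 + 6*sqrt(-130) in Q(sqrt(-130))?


N(a + b*sqrt(d)) = a^2 - d*b^2
= (2)^2 - (-130)*(6)^2
= 4 + 4680
= 4684

4684


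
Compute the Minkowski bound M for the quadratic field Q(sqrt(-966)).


d = -966, d mod 4 = 2, so disc(K) = 4d = -3864; |disc(K)| = 3864
Imaginary quadratic field, so n = 2, s = r2 = 1, r1 = 0
M = (n!/n^n) * (4/pi)^s * sqrt(|disc(K)|) = (2!/2^2) * (4/pi)^1 * sqrt(3864)
= 0.5 * 1.273240 * 62.161081
= 39.5730

39.5730


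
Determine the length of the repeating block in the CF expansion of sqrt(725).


Run the CF algorithm for sqrt(725).
a_0 = floor(sqrt(725)) = 26; set m_0=0, q_0=1.
Recurrence: m' = q*a - m,  q' = (d - m'^2)/q,  a' = floor((a_0 + m')/q').
  step 1: m=26, q=49, a=1
  step 2: m=23, q=4, a=12
  step 3: m=25, q=25, a=2
  step 4: m=25, q=4, a=12
  step 5: m=23, q=49, a=1
  step 6: m=26, q=1, a=52
a_6 = 2*a_0 = 52, so the period closes here.
sqrt(725) = [26; 1, 12, 2, 12, 1, 52]
Period length = 6

6


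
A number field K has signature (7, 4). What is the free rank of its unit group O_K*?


By Dirichlet's unit theorem:
rank = r1 + r2 - 1
= 7 + 4 - 1
= 10

10


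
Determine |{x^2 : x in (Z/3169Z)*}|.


For prime p, the number of non-zero quadratic residues is (p-1)/2.
= (3169-1)/2
= 1584

1584


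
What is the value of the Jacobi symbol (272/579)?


Compute (272/579) via quadratic reciprocity:
  pull out 2: (2/579) = -1  (since 579 mod 8 = 3)
  pull out 2: (2/579) = -1  (since 579 mod 8 = 3)
  pull out 2: (2/579) = -1  (since 579 mod 8 = 3)
  pull out 2: (2/579) = -1  (since 579 mod 8 = 3)
  reciprocity: (17/579) -> +(579/17)
  reduce: (1/17)
  (1/17) = 1
Product of signs = 1

1


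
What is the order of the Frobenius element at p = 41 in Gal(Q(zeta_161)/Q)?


The Frobenius at p in Gal(Q(zeta_n)/Q) = (Z/nZ)* is the class of p, so its order is ord_161(41), the smallest k >= 1 with 41^k = 1 mod 161.
n = 161 = 7 * 23, phi(161) = 132; the order divides phi(n).
Divisors of 132: 1, 2, 3, 4, 6, 11, 12, 22, 33, 44, 66, 132
Repeated squaring mod 161: 41^1 = 41, 41^2 = 71, 41^4 = 50, 41^8 = 85, 41^16 = 141, 41^32 = 78, 41^64 = 127, 41^128 = 29
Test divisors in increasing order:
  k=1: 41^1 = 41 mod 161
  k=2: 41^2 = 71 mod 161
  k=3: 41^3 = 71 * 41 = 13 mod 161
  k=4: 41^4 = 50 mod 161
  k=6: 41^6 = 50 * 71 = 8 mod 161
  k=11: 41^11 = 85 * 71 * 41 = 139 mod 161
  k=12: 41^12 = 85 * 50 = 64 mod 161
  k=22: 41^22 = 141 * 50 * 71 = 1 mod 161  <- first divisor giving 1
Order = 22

22


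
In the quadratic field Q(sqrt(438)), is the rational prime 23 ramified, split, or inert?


K = Q(sqrt(438)). Since d mod 4 = 2, disc(K) = 1752.
Check p | disc: 1752 mod 23 = 4.
p does not divide disc. Compute Legendre symbol (d/p):
1^((23-1)/2) mod 23 = 1
(d/p) = 1, so p splits: (p) = P*P' with e=1, f=1, g=2.
Therefore p is split.

split


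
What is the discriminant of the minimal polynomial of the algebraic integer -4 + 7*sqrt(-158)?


The element -4 + 7*sqrt(-158) has minimal polynomial:
x^2 + 8*x + 7758
Discriminant = (8)^2 - 4*(7758)
= 64 - 31032
= -30968

-30968


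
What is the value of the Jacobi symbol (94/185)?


Compute (94/185) via quadratic reciprocity:
  pull out 2: (2/185) = +1  (since 185 mod 8 = 1)
  reciprocity: (47/185) -> +(185/47)
  reduce: (44/47)
  pull out 2: (2/47) = +1  (since 47 mod 8 = 7)
  pull out 2: (2/47) = +1  (since 47 mod 8 = 7)
  reciprocity: (11/47) -> -(47/11)
  reduce: (3/11)
  reciprocity: (3/11) -> -(11/3)
  reduce: (2/3)
  pull out 2: (2/3) = -1  (since 3 mod 8 = 3)
  (1/3) = 1
Product of signs = -1

-1


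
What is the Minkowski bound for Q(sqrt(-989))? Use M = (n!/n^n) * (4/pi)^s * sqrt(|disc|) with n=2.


d = -989, d mod 4 = 3, so disc(K) = 4d = -3956; |disc(K)| = 3956
Imaginary quadratic field, so n = 2, s = r2 = 1, r1 = 0
M = (n!/n^n) * (4/pi)^s * sqrt(|disc(K)|) = (2!/2^2) * (4/pi)^1 * sqrt(3956)
= 0.5 * 1.273240 * 62.896741
= 40.0413

40.0413


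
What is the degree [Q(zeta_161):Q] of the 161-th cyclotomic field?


The degree equals Euler's totient phi(161).
161 = 7 * 23
phi(161) = 132

132


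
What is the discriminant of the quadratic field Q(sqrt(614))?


For K = Q(sqrt(d)) with d squarefree: disc(K) = d if d = 1 mod 4, and disc(K) = 4d if d = 2 or 3 mod 4.
Here d = 614, and d mod 4 = 2.
d = 2 mod 4, not 1 (O_K = Z[sqrt(d)]), so disc(K) = 4d = 4 * (614) = 2456

2456


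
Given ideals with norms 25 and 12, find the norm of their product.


N(IJ) = N(I) * N(J)
= 25 * 12
= 300

300


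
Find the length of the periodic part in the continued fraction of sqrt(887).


Run the CF algorithm for sqrt(887).
a_0 = floor(sqrt(887)) = 29; set m_0=0, q_0=1.
Recurrence: m' = q*a - m,  q' = (d - m'^2)/q,  a' = floor((a_0 + m')/q').
  step 1: m=29, q=46, a=1
  step 2: m=17, q=13, a=3
  step 3: m=22, q=31, a=1
  step 4: m=9, q=26, a=1
  step 5: m=17, q=23, a=2
  step 6: m=29, q=2, a=29
  step 7: m=29, q=23, a=2
  step 8: m=17, q=26, a=1
  step 9: m=9, q=31, a=1
  step 10: m=22, q=13, a=3
  step 11: m=17, q=46, a=1
  step 12: m=29, q=1, a=58
a_12 = 2*a_0 = 58, so the period closes here.
sqrt(887) = [29; 1, 3, 1, 1, 2, 29, 2, 1, 1, 3, 1, 58]
Period length = 12

12


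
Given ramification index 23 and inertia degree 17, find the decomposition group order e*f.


|D_P| = e * f
= 23 * 17
= 391

391


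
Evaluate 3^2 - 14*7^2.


x^2 - d*y^2
= 3^2 - 14*7^2
= 9 - 686
= -677

-677


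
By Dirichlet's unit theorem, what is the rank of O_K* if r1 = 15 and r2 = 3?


By Dirichlet's unit theorem:
rank = r1 + r2 - 1
= 15 + 3 - 1
= 17

17


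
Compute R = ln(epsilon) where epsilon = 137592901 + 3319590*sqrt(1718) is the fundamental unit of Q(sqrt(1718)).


epsilon = 137592901 + 3319590*sqrt(1718)
= 2.7519e+08
R = ln(2.7519e+08)
= 19.4330

19.4330


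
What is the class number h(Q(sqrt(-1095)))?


K = Q(sqrt(-1095)). d mod 4 = 1, so D = disc(K) = d = -1095
h(K) equals the number of primitive reduced positive-definite forms (a, b, c) = a*x^2 + b*x*y + c*y^2 with b^2 - 4ac = D,
where reduced means |b| <= a <= c, with b >= 0 whenever |b| = a or a = c, and primitive means gcd(a, b, c) = 1.
Reduced forces 3a^2 <= |D| = 1095, so 1 <= a <= 19; b must have the parity of D, and c = (b^2 - D)/(4a) must be an integer >= a.
Enumerate a = 1..19, b in [-a, a]:
  a=1: (1, 1, 274)  [1]
  a=2: (2, -1, 137), (2, 1, 137)  [2]
  a=3: (3, 3, 92)  [1]
  a=4: (4, -3, 69), (4, 3, 69)  [2]
  a=5: (5, 5, 56)  [1]
  a=6: (6, -3, 46), (6, 3, 46)  [2]
  a=7: (7, -5, 40), (7, 5, 40)  [2]
  a=8: (8, -5, 35), (8, 5, 35)  [2]
  a=9: none
  a=10: (10, -5, 28), (10, 5, 28)  [2]
  a=11: (11, -7, 26), (11, 7, 26)  [2]
  a=12: (12, -3, 23), (12, 3, 23)  [2]
  a=13: (13, -7, 22), (13, 7, 22)  [2]
  a=14: (14, -9, 21), (14, -5, 20), (14, 5, 20), (14, 9, 21)  [4]
  a=15: (15, 15, 22)  [1]
  a=16: (16, -11, 19), (16, 11, 19)  [2]
  a=17..19: none
Total reduced forms: 1 + 2 + 1 + 2 + 1 + 2 + 2 + 2 + 2 + 2 + 2 + 2 + 4 + 1 + 2 = 28
h = 28

28


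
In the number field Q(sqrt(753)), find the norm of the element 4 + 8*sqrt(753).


N(a + b*sqrt(d)) = a^2 - d*b^2
= (4)^2 - (753)*(8)^2
= 16 - 48192
= -48176

-48176


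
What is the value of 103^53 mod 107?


p = 107 is prime and the exponent is (p-1)/2 = 53, so by Euler's criterion 103^53 = (103/107) = +1 or -1 mod 107.
Compute by square-and-multiply:
  53 = 32 + 16 + 4 + 1 (binary 110101)
  Repeated squaring mod 107: 103^1 = 103, 103^2 = 16, 103^4 = 42, 103^8 = 52, 103^16 = 29, 103^32 = 92
  103^53 = 103^32 * 103^16 * 103^4 * 103^1 = 92 * 29 * 42 * 103 mod 107
    92 * 29 = 2668 = 100 mod 107
    100 * 42 = 4200 = 27 mod 107
    27 * 103 = 2781 = 106 mod 107
  103^53 = 106 mod 107
Result 106 = p - 1 = -1 mod 107: 103 is a quadratic non-residue mod 107. As a residue in [0, p-1] the value is 106.
103^53 mod 107 = 106

106


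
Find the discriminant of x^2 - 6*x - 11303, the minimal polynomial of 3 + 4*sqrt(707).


The element 3 + 4*sqrt(707) has minimal polynomial:
x^2 - 6*x - 11303
Discriminant = (-6)^2 - 4*(-11303)
= 36 + 45212
= 45248

45248


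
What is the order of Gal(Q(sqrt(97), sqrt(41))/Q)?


The 2 square roots of distinct primes are multiplicatively independent over Q,
so [K:Q] = 2^2 and Gal(K/Q) is isomorphic to (Z/2Z)^2.
|Gal| = 2^2 = 4

4


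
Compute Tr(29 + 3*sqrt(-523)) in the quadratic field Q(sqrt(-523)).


Tr(a + b*sqrt(d)) = (a + b*sqrt(d)) + (a - b*sqrt(d)) = 2a
= 2 * (29)
= 58

58


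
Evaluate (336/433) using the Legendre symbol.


p = 433 is prime, so compute (336/433) with the reciprocity algorithm (Jacobi-symbol steps: pull out 2s via (2/n), flip via reciprocity, reduce):
  pull out 2: (2/433) = +1  (since 433 mod 8 = 1)
  pull out 2: (2/433) = +1  (since 433 mod 8 = 1)
  pull out 2: (2/433) = +1  (since 433 mod 8 = 1)
  pull out 2: (2/433) = +1  (since 433 mod 8 = 1)
  reciprocity: (21/433) -> +(433/21)
  reduce: (13/21)
  reciprocity: (13/21) -> +(21/13)
  reduce: (8/13)
  pull out 2: (2/13) = -1  (since 13 mod 8 = 5)
  pull out 2: (2/13) = -1  (since 13 mod 8 = 5)
  pull out 2: (2/13) = -1  (since 13 mod 8 = 5)
  (1/13) = 1
Product of signs = -1
(336/433) = -1

-1


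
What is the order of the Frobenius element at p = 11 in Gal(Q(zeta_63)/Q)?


The Frobenius at p in Gal(Q(zeta_n)/Q) = (Z/nZ)* is the class of p, so its order is ord_63(11), the smallest k >= 1 with 11^k = 1 mod 63.
n = 63 = 3^2 * 7, phi(63) = 36; the order divides phi(n).
Divisors of 36: 1, 2, 3, 4, 6, 9, 12, 18, 36
Repeated squaring mod 63: 11^1 = 11, 11^2 = 58, 11^4 = 25, 11^8 = 58, 11^16 = 25, 11^32 = 58
Test divisors in increasing order:
  k=1: 11^1 = 11 mod 63
  k=2: 11^2 = 58 mod 63
  k=3: 11^3 = 58 * 11 = 8 mod 63
  k=4: 11^4 = 25 mod 63
  k=6: 11^6 = 25 * 58 = 1 mod 63  <- first divisor giving 1
Order = 6

6


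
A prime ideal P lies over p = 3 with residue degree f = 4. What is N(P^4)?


N(P^a) = p^(a*f)
= 3^(4*4)
= 3^16
= 43046721

43046721


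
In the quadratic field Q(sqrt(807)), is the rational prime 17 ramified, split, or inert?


K = Q(sqrt(807)). Since d mod 4 = 3, disc(K) = 3228.
Check p | disc: 3228 mod 17 = 15.
p does not divide disc. Compute Legendre symbol (d/p):
8^((17-1)/2) mod 17 = 1
(d/p) = 1, so p splits: (p) = P*P' with e=1, f=1, g=2.
Therefore p is split.

split


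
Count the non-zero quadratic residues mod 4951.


For prime p, the number of non-zero quadratic residues is (p-1)/2.
= (4951-1)/2
= 2475

2475


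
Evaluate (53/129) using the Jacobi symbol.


Compute (53/129) via quadratic reciprocity:
  reciprocity: (53/129) -> +(129/53)
  reduce: (23/53)
  reciprocity: (23/53) -> +(53/23)
  reduce: (7/23)
  reciprocity: (7/23) -> -(23/7)
  reduce: (2/7)
  pull out 2: (2/7) = +1  (since 7 mod 8 = 7)
  (1/7) = 1
Product of signs = -1

-1


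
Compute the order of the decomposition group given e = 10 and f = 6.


|D_P| = e * f
= 10 * 6
= 60

60


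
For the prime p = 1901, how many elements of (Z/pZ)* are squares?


For prime p, the number of non-zero quadratic residues is (p-1)/2.
= (1901-1)/2
= 950

950


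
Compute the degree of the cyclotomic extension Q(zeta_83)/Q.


The degree equals Euler's totient phi(83).
83 = 83
phi(83) = 82

82


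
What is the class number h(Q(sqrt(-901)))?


K = Q(sqrt(-901)). d mod 4 = 3, so D = disc(K) = 4d = -3604
h(K) equals the number of primitive reduced positive-definite forms (a, b, c) = a*x^2 + b*x*y + c*y^2 with b^2 - 4ac = D,
where reduced means |b| <= a <= c, with b >= 0 whenever |b| = a or a = c, and primitive means gcd(a, b, c) = 1.
Reduced forces 3a^2 <= |D| = 3604, so 1 <= a <= 34; b must have the parity of D, and c = (b^2 - D)/(4a) must be an integer >= a.
Enumerate a = 1..34, b in [-a, a]:
  a=1: (1, 0, 901)  [1]
  a=2: (2, 2, 451)  [1]
  a=3..4: none
  a=5: (5, -4, 181), (5, 4, 181)  [2]
  a=6: none
  a=7: (7, -6, 130), (7, 6, 130)  [2]
  a=8..9: none
  a=10: (10, -6, 91), (10, 6, 91)  [2]
  a=11: (11, -2, 82), (11, 2, 82)  [2]
  a=12: none
  a=13: (13, -6, 70), (13, 6, 70)  [2]
  a=14: (14, -6, 65), (14, 6, 65)  [2]
  a=15..16: none
  a=17: (17, 0, 53)  [1]
  a=18: none
  a=19: (19, -14, 50), (19, 14, 50)  [2]
  a=20..21: none
  a=22: (22, -2, 41), (22, 2, 41)  [2]
  a=23..24: none
  a=25: (25, -14, 38), (25, 14, 38)  [2]
  a=26: (26, -6, 35), (26, 6, 35)  [2]
  a=27..33: none
  a=34: (34, 34, 35)  [1]
Total reduced forms: 1 + 1 + 2 + 2 + 2 + 2 + 2 + 2 + 1 + 2 + 2 + 2 + 2 + 1 = 24
h = 24

24


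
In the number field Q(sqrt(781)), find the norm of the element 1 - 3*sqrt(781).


N(a + b*sqrt(d)) = a^2 - d*b^2
= (1)^2 - (781)*(-3)^2
= 1 - 7029
= -7028

-7028


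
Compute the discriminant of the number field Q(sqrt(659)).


For K = Q(sqrt(d)) with d squarefree: disc(K) = d if d = 1 mod 4, and disc(K) = 4d if d = 2 or 3 mod 4.
Here d = 659, and d mod 4 = 3.
d = 3 mod 4, not 1 (O_K = Z[sqrt(d)]), so disc(K) = 4d = 4 * (659) = 2636

2636


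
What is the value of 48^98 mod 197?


p = 197 is prime and the exponent is (p-1)/2 = 98, so by Euler's criterion 48^98 = (48/197) = +1 or -1 mod 197.
Compute by square-and-multiply:
  98 = 64 + 32 + 2 (binary 1100010)
  Repeated squaring mod 197: 48^1 = 48, 48^2 = 137, 48^4 = 54, 48^8 = 158, 48^16 = 142, 48^32 = 70, 48^64 = 172
  48^98 = 48^64 * 48^32 * 48^2 = 172 * 70 * 137 mod 197
    172 * 70 = 12040 = 23 mod 197
    23 * 137 = 3151 = 196 mod 197
  48^98 = 196 mod 197
Result 196 = p - 1 = -1 mod 197: 48 is a quadratic non-residue mod 197. As a residue in [0, p-1] the value is 196.
48^98 mod 197 = 196

196


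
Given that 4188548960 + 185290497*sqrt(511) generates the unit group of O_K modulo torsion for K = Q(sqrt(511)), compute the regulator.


epsilon = 4188548960 + 185290497*sqrt(511)
= 8.3771e+09
R = ln(8.3771e+09)
= 22.8488

22.8488


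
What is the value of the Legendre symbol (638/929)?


p = 929 is prime, so compute (638/929) with the reciprocity algorithm (Jacobi-symbol steps: pull out 2s via (2/n), flip via reciprocity, reduce):
  pull out 2: (2/929) = +1  (since 929 mod 8 = 1)
  reciprocity: (319/929) -> +(929/319)
  reduce: (291/319)
  reciprocity: (291/319) -> -(319/291)
  reduce: (28/291)
  pull out 2: (2/291) = -1  (since 291 mod 8 = 3)
  pull out 2: (2/291) = -1  (since 291 mod 8 = 3)
  reciprocity: (7/291) -> -(291/7)
  reduce: (4/7)
  pull out 2: (2/7) = +1  (since 7 mod 8 = 7)
  pull out 2: (2/7) = +1  (since 7 mod 8 = 7)
  (1/7) = 1
Product of signs = 1
(638/929) = 1

1


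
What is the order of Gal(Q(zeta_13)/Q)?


|Gal(Q(zeta_13)/Q)| = phi(13)
= 12

12


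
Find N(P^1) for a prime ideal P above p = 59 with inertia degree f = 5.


N(P^a) = p^(a*f)
= 59^(1*5)
= 59^5
= 714924299

714924299


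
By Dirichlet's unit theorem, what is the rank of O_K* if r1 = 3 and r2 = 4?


By Dirichlet's unit theorem:
rank = r1 + r2 - 1
= 3 + 4 - 1
= 6

6


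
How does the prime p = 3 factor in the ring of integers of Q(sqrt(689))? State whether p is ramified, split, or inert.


K = Q(sqrt(689)). Since d mod 4 = 1, disc(K) = 689.
Check p | disc: 689 mod 3 = 2.
p does not divide disc. Compute Legendre symbol (d/p):
2^((3-1)/2) mod 3 = -1
(d/p) = -1, so p is inert: (p) stays prime with e=1, f=2, g=1.
Therefore p is inert.

inert


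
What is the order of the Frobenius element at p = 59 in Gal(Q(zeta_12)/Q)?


The Frobenius at p in Gal(Q(zeta_n)/Q) = (Z/nZ)* is the class of p, so its order is ord_12(59), the smallest k >= 1 with 59^k = 1 mod 12.
n = 12 = 2^2 * 3, phi(12) = 4; the order divides phi(n).
Divisors of 4: 1, 2, 4
Repeated squaring mod 12: 59^1 = 11, 59^2 = 1, 59^4 = 1
Test divisors in increasing order:
  k=1: 59^1 = 11 mod 12
  k=2: 59^2 = 1 mod 12  <- first divisor giving 1
Order = 2

2


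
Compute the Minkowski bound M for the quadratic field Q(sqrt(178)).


d = 178, d mod 4 = 2, so disc(K) = 4d = 712; |disc(K)| = 712
Real quadratic field, so n = 2, s = r2 = 0, r1 = 2
M = (n!/n^n) * (4/pi)^s * sqrt(|disc(K)|) = (2!/2^2) * (4/pi)^0 * sqrt(712)
= 0.5 * 1.000000 * 26.683328
= 13.3417

13.3417


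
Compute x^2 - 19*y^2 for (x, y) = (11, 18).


x^2 - d*y^2
= 11^2 - 19*18^2
= 121 - 6156
= -6035

-6035


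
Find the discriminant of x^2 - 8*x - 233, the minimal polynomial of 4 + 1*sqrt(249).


The element 4 + 1*sqrt(249) has minimal polynomial:
x^2 - 8*x - 233
Discriminant = (-8)^2 - 4*(-233)
= 64 + 932
= 996

996


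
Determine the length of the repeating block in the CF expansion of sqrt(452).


Run the CF algorithm for sqrt(452).
a_0 = floor(sqrt(452)) = 21; set m_0=0, q_0=1.
Recurrence: m' = q*a - m,  q' = (d - m'^2)/q,  a' = floor((a_0 + m')/q').
  step 1: m=21, q=11, a=3
  step 2: m=12, q=28, a=1
  step 3: m=16, q=7, a=5
  step 4: m=19, q=13, a=3
  step 5: m=20, q=4, a=10
  step 6: m=20, q=13, a=3
  step 7: m=19, q=7, a=5
  step 8: m=16, q=28, a=1
  step 9: m=12, q=11, a=3
  step 10: m=21, q=1, a=42
a_10 = 2*a_0 = 42, so the period closes here.
sqrt(452) = [21; 3, 1, 5, 3, 10, 3, 5, 1, 3, 42]
Period length = 10

10


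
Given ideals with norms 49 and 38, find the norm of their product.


N(IJ) = N(I) * N(J)
= 49 * 38
= 1862

1862


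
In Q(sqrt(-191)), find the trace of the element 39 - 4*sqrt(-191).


Tr(a + b*sqrt(d)) = (a + b*sqrt(d)) + (a - b*sqrt(d)) = 2a
= 2 * (39)
= 78

78


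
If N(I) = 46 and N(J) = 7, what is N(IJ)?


N(IJ) = N(I) * N(J)
= 46 * 7
= 322

322


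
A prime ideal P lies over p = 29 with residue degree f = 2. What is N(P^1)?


N(P^a) = p^(a*f)
= 29^(1*2)
= 29^2
= 841

841


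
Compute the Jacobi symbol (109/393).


Compute (109/393) via quadratic reciprocity:
  reciprocity: (109/393) -> +(393/109)
  reduce: (66/109)
  pull out 2: (2/109) = -1  (since 109 mod 8 = 5)
  reciprocity: (33/109) -> +(109/33)
  reduce: (10/33)
  pull out 2: (2/33) = +1  (since 33 mod 8 = 1)
  reciprocity: (5/33) -> +(33/5)
  reduce: (3/5)
  reciprocity: (3/5) -> +(5/3)
  reduce: (2/3)
  pull out 2: (2/3) = -1  (since 3 mod 8 = 3)
  (1/3) = 1
Product of signs = 1

1


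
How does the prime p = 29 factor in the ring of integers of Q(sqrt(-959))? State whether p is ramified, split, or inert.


K = Q(sqrt(-959)). Since d mod 4 = 1, disc(K) = -959.
Check p | disc: -959 mod 29 = 27.
p does not divide disc. Compute Legendre symbol (d/p):
27^((29-1)/2) mod 29 = -1
(d/p) = -1, so p is inert: (p) stays prime with e=1, f=2, g=1.
Therefore p is inert.

inert


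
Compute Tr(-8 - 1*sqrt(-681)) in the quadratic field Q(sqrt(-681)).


Tr(a + b*sqrt(d)) = (a + b*sqrt(d)) + (a - b*sqrt(d)) = 2a
= 2 * (-8)
= -16

-16


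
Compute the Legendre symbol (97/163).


p = 163 is prime, so compute (97/163) with the reciprocity algorithm (Jacobi-symbol steps: pull out 2s via (2/n), flip via reciprocity, reduce):
  reciprocity: (97/163) -> +(163/97)
  reduce: (66/97)
  pull out 2: (2/97) = +1  (since 97 mod 8 = 1)
  reciprocity: (33/97) -> +(97/33)
  reduce: (31/33)
  reciprocity: (31/33) -> +(33/31)
  reduce: (2/31)
  pull out 2: (2/31) = +1  (since 31 mod 8 = 7)
  (1/31) = 1
Product of signs = 1
(97/163) = 1

1


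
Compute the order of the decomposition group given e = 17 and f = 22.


|D_P| = e * f
= 17 * 22
= 374

374


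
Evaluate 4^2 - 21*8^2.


x^2 - d*y^2
= 4^2 - 21*8^2
= 16 - 1344
= -1328

-1328


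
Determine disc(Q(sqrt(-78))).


For K = Q(sqrt(d)) with d squarefree: disc(K) = d if d = 1 mod 4, and disc(K) = 4d if d = 2 or 3 mod 4.
Here d = -78, and d mod 4 = 2.
d = 2 mod 4, not 1 (O_K = Z[sqrt(d)]), so disc(K) = 4d = 4 * (-78) = -312

-312


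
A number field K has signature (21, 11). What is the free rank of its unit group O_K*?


By Dirichlet's unit theorem:
rank = r1 + r2 - 1
= 21 + 11 - 1
= 31

31


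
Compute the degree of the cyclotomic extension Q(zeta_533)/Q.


The degree equals Euler's totient phi(533).
533 = 13 * 41
phi(533) = 480

480


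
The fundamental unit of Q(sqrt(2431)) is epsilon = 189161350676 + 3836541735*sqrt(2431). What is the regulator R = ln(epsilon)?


epsilon = 189161350676 + 3836541735*sqrt(2431)
= 3.7832e+11
R = ln(3.7832e+11)
= 26.6590

26.6590


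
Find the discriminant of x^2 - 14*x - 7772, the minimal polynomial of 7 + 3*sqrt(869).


The element 7 + 3*sqrt(869) has minimal polynomial:
x^2 - 14*x - 7772
Discriminant = (-14)^2 - 4*(-7772)
= 196 + 31088
= 31284

31284


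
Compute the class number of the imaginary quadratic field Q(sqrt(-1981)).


K = Q(sqrt(-1981)). d mod 4 = 3, so D = disc(K) = 4d = -7924
h(K) equals the number of primitive reduced positive-definite forms (a, b, c) = a*x^2 + b*x*y + c*y^2 with b^2 - 4ac = D,
where reduced means |b| <= a <= c, with b >= 0 whenever |b| = a or a = c, and primitive means gcd(a, b, c) = 1.
Reduced forces 3a^2 <= |D| = 7924, so 1 <= a <= 51; b must have the parity of D, and c = (b^2 - D)/(4a) must be an integer >= a.
Enumerate a = 1..51, b in [-a, a]:
  a=1: (1, 0, 1981)  [1]
  a=2: (2, 2, 991)  [1]
  a=3..4: none
  a=5: (5, -4, 397), (5, 4, 397)  [2]
  a=6: none
  a=7: (7, 0, 283)  [1]
  a=8..9: none
  a=10: (10, -6, 199), (10, 6, 199)  [2]
  a=11..13: none
  a=14: (14, 14, 145)  [1]
  a=15..16: none
  a=17: (17, -10, 118), (17, 10, 118)  [2]
  a=18..24: none
  a=25: (25, -24, 85), (25, 24, 85)  [2]
  a=26..28: none
  a=29: (29, -14, 70), (29, 14, 70)  [2]
  a=30..33: none
  a=34: (34, -10, 59), (34, 10, 59)  [2]
  a=35: (35, -14, 58), (35, 14, 58)  [2]
  a=36..42: none
  a=43: (43, -26, 50), (43, 26, 50)  [2]
  a=44..51: none
Total reduced forms: 1 + 1 + 2 + 1 + 2 + 1 + 2 + 2 + 2 + 2 + 2 + 2 = 20
h = 20

20


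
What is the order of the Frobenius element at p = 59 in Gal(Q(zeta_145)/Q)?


The Frobenius at p in Gal(Q(zeta_n)/Q) = (Z/nZ)* is the class of p, so its order is ord_145(59), the smallest k >= 1 with 59^k = 1 mod 145.
n = 145 = 5 * 29, phi(145) = 112; the order divides phi(n).
Divisors of 112: 1, 2, 4, 7, 8, 14, 16, 28, 56, 112
Repeated squaring mod 145: 59^1 = 59, 59^2 = 1, 59^4 = 1, 59^8 = 1, 59^16 = 1, 59^32 = 1, 59^64 = 1
Test divisors in increasing order:
  k=1: 59^1 = 59 mod 145
  k=2: 59^2 = 1 mod 145  <- first divisor giving 1
Order = 2

2


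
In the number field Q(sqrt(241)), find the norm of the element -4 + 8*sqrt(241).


N(a + b*sqrt(d)) = a^2 - d*b^2
= (-4)^2 - (241)*(8)^2
= 16 - 15424
= -15408

-15408


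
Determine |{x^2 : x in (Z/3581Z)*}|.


For prime p, the number of non-zero quadratic residues is (p-1)/2.
= (3581-1)/2
= 1790

1790


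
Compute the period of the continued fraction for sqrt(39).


Run the CF algorithm for sqrt(39).
a_0 = floor(sqrt(39)) = 6; set m_0=0, q_0=1.
Recurrence: m' = q*a - m,  q' = (d - m'^2)/q,  a' = floor((a_0 + m')/q').
  step 1: m=6, q=3, a=4
  step 2: m=6, q=1, a=12
a_2 = 2*a_0 = 12, so the period closes here.
sqrt(39) = [6; 4, 12]
Period length = 2

2


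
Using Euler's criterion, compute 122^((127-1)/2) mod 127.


p = 127 is prime and the exponent is (p-1)/2 = 63, so by Euler's criterion 122^63 = (122/127) = +1 or -1 mod 127.
Compute by square-and-multiply:
  63 = 32 + 16 + 8 + 4 + 2 + 1 (binary 111111)
  Repeated squaring mod 127: 122^1 = 122, 122^2 = 25, 122^4 = 117, 122^8 = 100, 122^16 = 94, 122^32 = 73
  122^63 = 122^32 * 122^16 * 122^8 * 122^4 * 122^2 * 122^1 = 73 * 94 * 100 * 117 * 25 * 122 mod 127
    73 * 94 = 6862 = 4 mod 127
    4 * 100 = 400 = 19 mod 127
    19 * 117 = 2223 = 64 mod 127
    64 * 25 = 1600 = 76 mod 127
    76 * 122 = 9272 = 1 mod 127
  122^63 = 1 mod 127
Result 1: 122 is a quadratic residue mod 127.
122^63 mod 127 = 1

1


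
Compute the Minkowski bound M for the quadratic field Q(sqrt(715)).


d = 715, d mod 4 = 3, so disc(K) = 4d = 2860; |disc(K)| = 2860
Real quadratic field, so n = 2, s = r2 = 0, r1 = 2
M = (n!/n^n) * (4/pi)^s * sqrt(|disc(K)|) = (2!/2^2) * (4/pi)^0 * sqrt(2860)
= 0.5 * 1.000000 * 53.478968
= 26.7395

26.7395


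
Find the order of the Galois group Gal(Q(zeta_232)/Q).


|Gal(Q(zeta_232)/Q)| = phi(232)
= 112

112


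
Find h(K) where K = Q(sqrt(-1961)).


K = Q(sqrt(-1961)). d mod 4 = 3, so D = disc(K) = 4d = -7844
h(K) equals the number of primitive reduced positive-definite forms (a, b, c) = a*x^2 + b*x*y + c*y^2 with b^2 - 4ac = D,
where reduced means |b| <= a <= c, with b >= 0 whenever |b| = a or a = c, and primitive means gcd(a, b, c) = 1.
Reduced forces 3a^2 <= |D| = 7844, so 1 <= a <= 51; b must have the parity of D, and c = (b^2 - D)/(4a) must be an integer >= a.
Enumerate a = 1..51, b in [-a, a]:
  a=1: (1, 0, 1961)  [1]
  a=2: (2, 2, 981)  [1]
  a=3: (3, -2, 654), (3, 2, 654)  [2]
  a=4: none
  a=5: (5, -4, 393), (5, 4, 393)  [2]
  a=6: (6, -2, 327), (6, 2, 327)  [2]
  a=7..8: none
  a=9: (9, -2, 218), (9, 2, 218)  [2]
  a=10: (10, -6, 197), (10, 6, 197)  [2]
  a=11..14: none
  a=15: (15, -14, 134), (15, -4, 131), (15, 4, 131), (15, 14, 134)  [4]
  a=16..17: none
  a=18: (18, -2, 109), (18, 2, 109)  [2]
  a=19..24: none
  a=25: (25, -16, 81), (25, 16, 81)  [2]
  a=26: none
  a=27: (27, -16, 75), (27, 16, 75)  [2]
  a=28..29: none
  a=30: (30, -26, 71), (30, -14, 67), (30, 14, 67), (30, 26, 71)  [4]
  a=31..36: none
  a=37: (37, 0, 53)  [1]
  a=38..42: none
  a=43: (43, -38, 54), (43, 38, 54)  [2]
  a=44: none
  a=45: (45, -34, 50), (45, 16, 45), (45, 34, 50)  [3]
  a=46..51: none
Total reduced forms: 1 + 1 + 2 + 2 + 2 + 2 + 2 + 4 + 2 + 2 + 2 + 4 + 1 + 2 + 3 = 32
h = 32

32


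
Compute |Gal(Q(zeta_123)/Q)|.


|Gal(Q(zeta_123)/Q)| = phi(123)
= 80

80


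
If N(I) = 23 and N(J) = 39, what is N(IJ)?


N(IJ) = N(I) * N(J)
= 23 * 39
= 897

897


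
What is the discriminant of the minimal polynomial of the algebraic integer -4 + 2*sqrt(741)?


The element -4 + 2*sqrt(741) has minimal polynomial:
x^2 + 8*x - 2948
Discriminant = (8)^2 - 4*(-2948)
= 64 + 11792
= 11856

11856


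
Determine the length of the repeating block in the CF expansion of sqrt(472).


Run the CF algorithm for sqrt(472).
a_0 = floor(sqrt(472)) = 21; set m_0=0, q_0=1.
Recurrence: m' = q*a - m,  q' = (d - m'^2)/q,  a' = floor((a_0 + m')/q').
  step 1: m=21, q=31, a=1
  step 2: m=10, q=12, a=2
  step 3: m=14, q=23, a=1
  step 4: m=9, q=17, a=1
  step 5: m=8, q=24, a=1
  step 6: m=16, q=9, a=4
  step 7: m=20, q=8, a=5
  step 8: m=20, q=9, a=4
  step 9: m=16, q=24, a=1
  step 10: m=8, q=17, a=1
  step 11: m=9, q=23, a=1
  step 12: m=14, q=12, a=2
  step 13: m=10, q=31, a=1
  step 14: m=21, q=1, a=42
a_14 = 2*a_0 = 42, so the period closes here.
sqrt(472) = [21; 1, 2, 1, 1, 1, 4, 5, 4, 1, 1, 1, 2, 1, 42]
Period length = 14

14


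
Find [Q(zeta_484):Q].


The degree equals Euler's totient phi(484).
484 = 2^2 * 11^2
phi(484) = 220

220


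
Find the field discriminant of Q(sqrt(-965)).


For K = Q(sqrt(d)) with d squarefree: disc(K) = d if d = 1 mod 4, and disc(K) = 4d if d = 2 or 3 mod 4.
Here d = -965, and d mod 4 = 3.
d = 3 mod 4, not 1 (O_K = Z[sqrt(d)]), so disc(K) = 4d = 4 * (-965) = -3860

-3860


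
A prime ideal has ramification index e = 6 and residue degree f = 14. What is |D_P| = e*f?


|D_P| = e * f
= 6 * 14
= 84

84


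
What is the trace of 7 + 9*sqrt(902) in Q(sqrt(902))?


Tr(a + b*sqrt(d)) = (a + b*sqrt(d)) + (a - b*sqrt(d)) = 2a
= 2 * (7)
= 14

14


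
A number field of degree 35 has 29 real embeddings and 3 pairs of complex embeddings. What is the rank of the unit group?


By Dirichlet's unit theorem:
rank = r1 + r2 - 1
= 29 + 3 - 1
= 31

31


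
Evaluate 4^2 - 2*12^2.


x^2 - d*y^2
= 4^2 - 2*12^2
= 16 - 288
= -272

-272


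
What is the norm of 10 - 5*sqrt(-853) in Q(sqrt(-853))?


N(a + b*sqrt(d)) = a^2 - d*b^2
= (10)^2 - (-853)*(-5)^2
= 100 + 21325
= 21425

21425


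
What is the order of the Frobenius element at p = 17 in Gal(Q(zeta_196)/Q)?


The Frobenius at p in Gal(Q(zeta_n)/Q) = (Z/nZ)* is the class of p, so its order is ord_196(17), the smallest k >= 1 with 17^k = 1 mod 196.
n = 196 = 2^2 * 7^2, phi(196) = 84; the order divides phi(n).
Divisors of 84: 1, 2, 3, 4, 6, 7, 12, 14, 21, 28, 42, 84
Repeated squaring mod 196: 17^1 = 17, 17^2 = 93, 17^4 = 25, 17^8 = 37, 17^16 = 193, 17^32 = 9, 17^64 = 81
Test divisors in increasing order:
  k=1: 17^1 = 17 mod 196
  k=2: 17^2 = 93 mod 196
  k=3: 17^3 = 93 * 17 = 13 mod 196
  k=4: 17^4 = 25 mod 196
  k=6: 17^6 = 25 * 93 = 169 mod 196
  k=7: 17^7 = 25 * 93 * 17 = 129 mod 196
  k=12: 17^12 = 37 * 25 = 141 mod 196
  k=14: 17^14 = 37 * 25 * 93 = 177 mod 196
  k=21: 17^21 = 193 * 25 * 17 = 97 mod 196
  k=28: 17^28 = 193 * 37 * 25 = 165 mod 196
  k=42: 17^42 = 9 * 37 * 93 = 1 mod 196  <- first divisor giving 1
Order = 42

42


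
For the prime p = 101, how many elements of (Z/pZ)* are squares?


For prime p, the number of non-zero quadratic residues is (p-1)/2.
= (101-1)/2
= 50

50


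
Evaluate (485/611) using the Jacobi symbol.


Compute (485/611) via quadratic reciprocity:
  reciprocity: (485/611) -> +(611/485)
  reduce: (126/485)
  pull out 2: (2/485) = -1  (since 485 mod 8 = 5)
  reciprocity: (63/485) -> +(485/63)
  reduce: (44/63)
  pull out 2: (2/63) = +1  (since 63 mod 8 = 7)
  pull out 2: (2/63) = +1  (since 63 mod 8 = 7)
  reciprocity: (11/63) -> -(63/11)
  reduce: (8/11)
  pull out 2: (2/11) = -1  (since 11 mod 8 = 3)
  pull out 2: (2/11) = -1  (since 11 mod 8 = 3)
  pull out 2: (2/11) = -1  (since 11 mod 8 = 3)
  (1/11) = 1
Product of signs = -1

-1


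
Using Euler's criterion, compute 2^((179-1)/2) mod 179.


p = 179 is prime and the exponent is (p-1)/2 = 89, so by Euler's criterion 2^89 = (2/179) = +1 or -1 mod 179.
Compute by square-and-multiply:
  89 = 64 + 16 + 8 + 1 (binary 1011001)
  Repeated squaring mod 179: 2^1 = 2, 2^2 = 4, 2^4 = 16, 2^8 = 77, 2^16 = 22, 2^32 = 126, 2^64 = 124
  2^89 = 2^64 * 2^16 * 2^8 * 2^1 = 124 * 22 * 77 * 2 mod 179
    124 * 22 = 2728 = 43 mod 179
    43 * 77 = 3311 = 89 mod 179
    89 * 2 = 178 = 178 mod 179
  2^89 = 178 mod 179
Result 178 = p - 1 = -1 mod 179: 2 is a quadratic non-residue mod 179. As a residue in [0, p-1] the value is 178.
2^89 mod 179 = 178

178


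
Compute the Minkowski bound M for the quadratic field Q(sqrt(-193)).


d = -193, d mod 4 = 3, so disc(K) = 4d = -772; |disc(K)| = 772
Imaginary quadratic field, so n = 2, s = r2 = 1, r1 = 0
M = (n!/n^n) * (4/pi)^s * sqrt(|disc(K)|) = (2!/2^2) * (4/pi)^1 * sqrt(772)
= 0.5 * 1.273240 * 27.784888
= 17.6884

17.6884


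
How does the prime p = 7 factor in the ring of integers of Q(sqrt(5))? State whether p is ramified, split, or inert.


K = Q(sqrt(5)). Since d mod 4 = 1, disc(K) = 5.
Check p | disc: 5 mod 7 = 5.
p does not divide disc. Compute Legendre symbol (d/p):
5^((7-1)/2) mod 7 = -1
(d/p) = -1, so p is inert: (p) stays prime with e=1, f=2, g=1.
Therefore p is inert.

inert


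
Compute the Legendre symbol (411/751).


p = 751 is prime, so compute (411/751) with the reciprocity algorithm (Jacobi-symbol steps: pull out 2s via (2/n), flip via reciprocity, reduce):
  reciprocity: (411/751) -> -(751/411)
  reduce: (340/411)
  pull out 2: (2/411) = -1  (since 411 mod 8 = 3)
  pull out 2: (2/411) = -1  (since 411 mod 8 = 3)
  reciprocity: (85/411) -> +(411/85)
  reduce: (71/85)
  reciprocity: (71/85) -> +(85/71)
  reduce: (14/71)
  pull out 2: (2/71) = +1  (since 71 mod 8 = 7)
  reciprocity: (7/71) -> -(71/7)
  reduce: (1/7)
  (1/7) = 1
Product of signs = 1
(411/751) = 1

1


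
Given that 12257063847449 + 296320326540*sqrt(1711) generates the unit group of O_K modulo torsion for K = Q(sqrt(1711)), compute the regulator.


epsilon = 12257063847449 + 296320326540*sqrt(1711)
= 2.4514e+13
R = ln(2.4514e+13)
= 30.8303

30.8303


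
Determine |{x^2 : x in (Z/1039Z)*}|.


For prime p, the number of non-zero quadratic residues is (p-1)/2.
= (1039-1)/2
= 519

519


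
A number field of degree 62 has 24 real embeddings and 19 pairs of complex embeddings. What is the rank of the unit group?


By Dirichlet's unit theorem:
rank = r1 + r2 - 1
= 24 + 19 - 1
= 42

42


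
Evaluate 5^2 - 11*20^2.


x^2 - d*y^2
= 5^2 - 11*20^2
= 25 - 4400
= -4375

-4375


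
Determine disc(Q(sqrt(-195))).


For K = Q(sqrt(d)) with d squarefree: disc(K) = d if d = 1 mod 4, and disc(K) = 4d if d = 2 or 3 mod 4.
Here d = -195, and d mod 4 = 1.
d = 1 mod 4 (O_K = Z[(1+sqrt(d))/2]), so disc(K) = d = -195

-195


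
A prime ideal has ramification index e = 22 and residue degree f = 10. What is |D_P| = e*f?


|D_P| = e * f
= 22 * 10
= 220

220


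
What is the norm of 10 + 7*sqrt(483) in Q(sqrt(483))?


N(a + b*sqrt(d)) = a^2 - d*b^2
= (10)^2 - (483)*(7)^2
= 100 - 23667
= -23567

-23567


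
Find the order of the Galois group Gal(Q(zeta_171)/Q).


|Gal(Q(zeta_171)/Q)| = phi(171)
= 108

108


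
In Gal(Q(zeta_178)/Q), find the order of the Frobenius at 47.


The Frobenius at p in Gal(Q(zeta_n)/Q) = (Z/nZ)* is the class of p, so its order is ord_178(47), the smallest k >= 1 with 47^k = 1 mod 178.
n = 178 = 2 * 89, phi(178) = 88; the order divides phi(n).
Divisors of 88: 1, 2, 4, 8, 11, 22, 44, 88
Repeated squaring mod 178: 47^1 = 47, 47^2 = 73, 47^4 = 167, 47^8 = 121, 47^16 = 45, 47^32 = 67, 47^64 = 39
Test divisors in increasing order:
  k=1: 47^1 = 47 mod 178
  k=2: 47^2 = 73 mod 178
  k=4: 47^4 = 167 mod 178
  k=8: 47^8 = 121 mod 178
  k=11: 47^11 = 121 * 73 * 47 = 55 mod 178
  k=22: 47^22 = 45 * 167 * 73 = 177 mod 178
  k=44: 47^44 = 67 * 121 * 167 = 1 mod 178  <- first divisor giving 1
Order = 44

44


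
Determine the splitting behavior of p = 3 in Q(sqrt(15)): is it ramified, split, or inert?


K = Q(sqrt(15)). Since d mod 4 = 3, disc(K) = 60.
Check p | disc: 60 mod 3 = 0.
p divides disc, so p ramifies: (p) = P^2 with e=2, f=1, g=1.
Therefore p is ramified.

ramified
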